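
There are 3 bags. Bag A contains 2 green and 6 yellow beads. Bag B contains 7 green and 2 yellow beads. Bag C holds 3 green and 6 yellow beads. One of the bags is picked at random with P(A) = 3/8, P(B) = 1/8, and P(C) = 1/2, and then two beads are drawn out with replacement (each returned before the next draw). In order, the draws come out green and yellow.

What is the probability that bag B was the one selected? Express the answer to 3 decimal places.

0.106

For each hypothesis, P(data | H) works out to: P(data | bag A) = (2/8)(6/8) = 0.1875; P(data | bag B) = (7/9)(2/9) = 0.17284; P(data | bag C) = (3/9)(6/9) = 0.22222.
Multiplying each by its prior: 3/8 · 0.1875 = 0.070312, 1/8 · 0.17284 = 0.021605, 1/2 · 0.22222 = 0.11111; summing to 0.20303.
Hence P(bag B | data) = (0.021605) / (0.20303) = 0.10641.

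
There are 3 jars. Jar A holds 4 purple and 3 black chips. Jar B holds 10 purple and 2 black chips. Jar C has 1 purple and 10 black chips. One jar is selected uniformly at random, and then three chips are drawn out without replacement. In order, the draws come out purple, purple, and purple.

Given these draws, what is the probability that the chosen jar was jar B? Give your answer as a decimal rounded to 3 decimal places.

The likelihood of the observed sequence under each hypothesis: P(data | jar A) = (4/7)(3/6)(2/5) = 0.11429; P(data | jar B) = (10/12)(9/11)(8/10) = 0.54545; P(data | jar C) = (1/11)(0/10) = 0.
Multiplying each by its prior: 1/3 · 0.11429 = 0.038095, 1/3 · 0.54545 = 0.18182, 1/3 · 0 = 0; these sum to 0.21991.
So P(jar B | data) = (0.18182) / (0.21991) = 0.82677.

0.827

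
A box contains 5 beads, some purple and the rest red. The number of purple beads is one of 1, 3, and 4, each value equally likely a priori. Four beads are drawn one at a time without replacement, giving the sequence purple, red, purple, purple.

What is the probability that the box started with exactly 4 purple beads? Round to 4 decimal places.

0.6667

Under each hypothesis, the probability of the observed sequence is: P(data | r = 1) = (1/5)(4/4)(0/3) = 0; P(data | r = 3) = (3/5)(2/4)(2/3)(1/2) = 1/10; P(data | r = 4) = (4/5)(1/4)(3/3)(2/2) = 1/5.
The prior-weighted likelihoods are 1/3 · 0 = 0, 1/3 · 1/10 = 1/30, 1/3 · 1/5 = 1/15; summing to 1/10.
Therefore the posterior P(r = 4 | data) = (1/15) / (1/10) = 2/3.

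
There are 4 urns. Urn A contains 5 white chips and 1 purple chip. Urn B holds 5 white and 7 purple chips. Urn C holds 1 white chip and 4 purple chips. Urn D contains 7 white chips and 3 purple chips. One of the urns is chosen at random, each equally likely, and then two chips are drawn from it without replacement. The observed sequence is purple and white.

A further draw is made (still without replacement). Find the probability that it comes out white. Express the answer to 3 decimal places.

Compute the likelihood of the observed sequence for each case: P(data | urn A) = (1/6)(5/5) = 0.16667; P(data | urn B) = (7/12)(5/11) = 0.26515; P(data | urn C) = (4/5)(1/4) = 0.2; P(data | urn D) = (3/10)(7/9) = 0.23333.
The prior-weighted likelihoods are 1/4 · 0.16667 = 0.041667, 1/4 · 0.26515 = 0.066288, 1/4 · 0.2 = 0.05, 1/4 · 0.23333 = 0.058333; with total 0.21629.
The posterior is then P(urn A | data) = 0.19264, P(urn B | data) = 0.30648, P(urn C | data) = 0.23117, P(urn D | data) = 0.2697.
The predictive probability is P(white next | data) = (1)(0.19264) + (2/5)(0.30648) + (0)(0.23117) + (3/4)(0.2697) = 0.51751.

0.518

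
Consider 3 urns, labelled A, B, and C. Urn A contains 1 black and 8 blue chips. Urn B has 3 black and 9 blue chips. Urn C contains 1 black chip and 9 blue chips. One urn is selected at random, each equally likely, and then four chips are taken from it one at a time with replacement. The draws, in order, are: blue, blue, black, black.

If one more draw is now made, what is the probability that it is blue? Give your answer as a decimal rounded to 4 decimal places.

0.7985

Under each hypothesis, the probability of the observed sequence is: P(data | urn A) = (8/9)(8/9)(1/9)(1/9) = 0.0097546; P(data | urn B) = (9/12)(9/12)(3/12)(3/12) = 0.035156; P(data | urn C) = (9/10)(9/10)(1/10)(1/10) = 0.0081.
The prior-weighted likelihoods are 1/3 · 0.0097546 = 0.0032515, 1/3 · 0.035156 = 0.011719, 1/3 · 0.0081 = 0.0027; summing to 0.01767.
Dividing through by the total gives posterior P(urn A | data) = 0.18401, P(urn B | data) = 0.66319, P(urn C | data) = 0.1528.
So P(blue next | data) = Σ P(blue next | H) P(H | data) = (8/9)(0.18401) + (3/4)(0.66319) + (9/10)(0.1528) = 0.79848.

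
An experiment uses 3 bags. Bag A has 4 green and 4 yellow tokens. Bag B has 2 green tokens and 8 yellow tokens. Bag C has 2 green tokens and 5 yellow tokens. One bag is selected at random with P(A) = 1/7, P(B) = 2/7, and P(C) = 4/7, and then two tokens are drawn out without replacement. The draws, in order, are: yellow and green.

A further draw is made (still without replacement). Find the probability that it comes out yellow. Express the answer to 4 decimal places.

Under each hypothesis, the probability of the observed sequence is: P(data | bag A) = (4/8)(4/7) = 0.28571; P(data | bag B) = (8/10)(2/9) = 0.17778; P(data | bag C) = (5/7)(2/6) = 0.2381.
Weighting by the prior gives 1/7 · 0.28571 = 0.040816, 2/7 · 0.17778 = 0.050794, 4/7 · 0.2381 = 0.13605; with total 0.22766.
Dividing through by the total gives posterior P(bag A | data) = 0.17928, P(bag B | data) = 0.22311, P(bag C | data) = 0.59761.
Averaging over the posterior, P(yellow next | data) = (1/2)(0.17928) + (7/8)(0.22311) + (4/5)(0.59761) = 0.76295.

0.7629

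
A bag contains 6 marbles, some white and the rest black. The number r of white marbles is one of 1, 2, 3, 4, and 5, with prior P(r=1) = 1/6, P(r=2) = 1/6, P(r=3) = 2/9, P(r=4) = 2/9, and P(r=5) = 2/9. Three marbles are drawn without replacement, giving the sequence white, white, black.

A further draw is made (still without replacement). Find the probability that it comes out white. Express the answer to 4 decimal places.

0.6176

The likelihood of the observed sequence under each hypothesis: P(data | r = 1) = (1/6)(0/5) = 0; P(data | r = 2) = (2/6)(1/5)(4/4) = 1/15; P(data | r = 3) = (3/6)(2/5)(3/4) = 3/20; P(data | r = 4) = (4/6)(3/5)(2/4) = 1/5; P(data | r = 5) = (5/6)(4/5)(1/4) = 1/6.
Weighting by the prior gives 1/6 · 0 = 0, 1/6 · 1/15 = 1/90, 2/9 · 3/20 = 1/30, 2/9 · 1/5 = 2/45, 2/9 · 1/6 = 1/27; these sum to 17/135.
Dividing through by the total gives posterior P(r = 1 | data) = 0, P(r = 2 | data) = 3/34, P(r = 3 | data) = 9/34, P(r = 4 | data) = 6/17, P(r = 5 | data) = 5/17.
So P(white next | data) = Σ P(white next | H) P(H | data) = (0)(3/34) + (1/3)(9/34) + (2/3)(6/17) + (1)(5/17) = 21/34.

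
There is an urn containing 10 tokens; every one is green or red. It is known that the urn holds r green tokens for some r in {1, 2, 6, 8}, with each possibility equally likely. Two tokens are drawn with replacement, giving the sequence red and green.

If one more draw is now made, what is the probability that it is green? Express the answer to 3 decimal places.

0.482

The likelihood of the observed sequence under each hypothesis: P(data | r = 1) = (9/10)(1/10) = 9/100; P(data | r = 2) = (8/10)(2/10) = 4/25; P(data | r = 6) = (4/10)(6/10) = 6/25; P(data | r = 8) = (2/10)(8/10) = 4/25.
Multiplying each by its prior: 1/4 · 9/100 = 9/400, 1/4 · 4/25 = 1/25, 1/4 · 6/25 = 3/50, 1/4 · 4/25 = 1/25; summing to 13/80.
Normalising, the posterior is P(r = 1 | data) = 9/65, P(r = 2 | data) = 16/65, P(r = 6 | data) = 24/65, P(r = 8 | data) = 16/65.
Averaging over the posterior, P(green next | data) = (1/10)(9/65) + (1/5)(16/65) + (3/5)(24/65) + (4/5)(16/65) = 313/650.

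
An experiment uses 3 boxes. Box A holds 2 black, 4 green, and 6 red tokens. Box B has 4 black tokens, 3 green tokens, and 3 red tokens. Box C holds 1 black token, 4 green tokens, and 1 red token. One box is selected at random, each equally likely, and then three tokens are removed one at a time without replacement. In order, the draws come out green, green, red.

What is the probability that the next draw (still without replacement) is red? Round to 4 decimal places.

Under each hypothesis, the probability of the observed sequence is: P(data | box A) = (4/12)(3/11)(6/10) = 0.054545; P(data | box B) = (3/10)(2/9)(3/8) = 0.025; P(data | box C) = (4/6)(3/5)(1/4) = 0.1.
The prior-weighted likelihoods are 1/3 · 0.054545 = 0.018182, 1/3 · 0.025 = 0.0083333, 1/3 · 0.1 = 0.033333; summing to 0.059848.
Dividing through by the total gives posterior P(box A | data) = 0.3038, P(box B | data) = 0.13924, P(box C | data) = 0.55696.
The predictive probability is P(red next | data) = (5/9)(0.3038) + (2/7)(0.13924) + (0)(0.55696) = 0.20856.

0.2086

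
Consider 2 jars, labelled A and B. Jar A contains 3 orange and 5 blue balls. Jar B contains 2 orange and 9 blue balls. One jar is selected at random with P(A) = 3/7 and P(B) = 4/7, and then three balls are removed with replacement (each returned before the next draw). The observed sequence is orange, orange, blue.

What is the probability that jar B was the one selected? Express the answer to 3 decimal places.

The likelihood of the observed sequence under each hypothesis: P(data | jar A) = (3/8)(3/8)(5/8) = 0.087891; P(data | jar B) = (2/11)(2/11)(9/11) = 0.027047.
Multiplying each by its prior: 3/7 · 0.087891 = 0.037667, 4/7 · 0.027047 = 0.015456; with total 0.053123.
By Bayes' rule, P(jar B | data) = (0.015456) / (0.053123) = 0.29094.

0.291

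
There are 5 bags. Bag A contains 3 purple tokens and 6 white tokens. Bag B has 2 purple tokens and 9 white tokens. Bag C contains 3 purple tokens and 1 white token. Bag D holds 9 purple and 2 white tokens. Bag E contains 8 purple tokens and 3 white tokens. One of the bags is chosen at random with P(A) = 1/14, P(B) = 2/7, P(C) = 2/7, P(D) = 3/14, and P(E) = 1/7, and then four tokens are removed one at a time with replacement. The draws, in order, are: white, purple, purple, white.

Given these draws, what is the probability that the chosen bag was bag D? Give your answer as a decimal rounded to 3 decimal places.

0.157

Compute the likelihood of the observed sequence for each case: P(data | bag A) = (6/9)(3/9)(3/9)(6/9) = 0.049383; P(data | bag B) = (9/11)(2/11)(2/11)(9/11) = 0.02213; P(data | bag C) = (1/4)(3/4)(3/4)(1/4) = 0.035156; P(data | bag D) = (2/11)(9/11)(9/11)(2/11) = 0.02213; P(data | bag E) = (3/11)(8/11)(8/11)(3/11) = 0.039342.
Multiplying each by its prior: 1/14 · 0.049383 = 0.0035273, 2/7 · 0.02213 = 0.0063228, 2/7 · 0.035156 = 0.010045, 3/14 · 0.02213 = 0.0047421, 1/7 · 0.039342 = 0.0056202; these sum to 0.030257.
Hence P(bag D | data) = (0.0047421) / (0.030257) = 0.15673.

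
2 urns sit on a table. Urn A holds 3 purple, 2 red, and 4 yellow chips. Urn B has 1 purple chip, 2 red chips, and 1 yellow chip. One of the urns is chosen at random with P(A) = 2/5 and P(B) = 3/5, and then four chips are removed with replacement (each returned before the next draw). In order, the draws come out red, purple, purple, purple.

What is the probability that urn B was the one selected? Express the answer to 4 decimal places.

For each hypothesis, P(data | H) works out to: P(data | urn A) = (2/9)(3/9)(3/9)(3/9) = 0.0082305; P(data | urn B) = (2/4)(1/4)(1/4)(1/4) = 0.0078125.
Multiplying each by its prior: 2/5 · 0.0082305 = 0.0032922, 3/5 · 0.0078125 = 0.0046875; with total 0.0079797.
Hence P(urn B | data) = (0.0046875) / (0.0079797) = 0.58743.

0.5874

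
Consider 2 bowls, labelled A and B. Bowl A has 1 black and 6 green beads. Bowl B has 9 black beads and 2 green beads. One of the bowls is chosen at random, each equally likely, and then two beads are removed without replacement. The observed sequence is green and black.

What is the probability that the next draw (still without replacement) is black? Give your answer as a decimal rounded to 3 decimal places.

0.475

For each hypothesis, P(data | H) works out to: P(data | bowl A) = (6/7)(1/6) = 1/7; P(data | bowl B) = (2/11)(9/10) = 9/55.
Multiplying each by its prior: 1/2 · 1/7 = 1/14, 1/2 · 9/55 = 9/110; with total 59/385.
Dividing through by the total gives posterior P(bowl A | data) = 55/118, P(bowl B | data) = 63/118.
So P(black next | data) = Σ P(black next | H) P(H | data) = (0)(55/118) + (8/9)(63/118) = 28/59.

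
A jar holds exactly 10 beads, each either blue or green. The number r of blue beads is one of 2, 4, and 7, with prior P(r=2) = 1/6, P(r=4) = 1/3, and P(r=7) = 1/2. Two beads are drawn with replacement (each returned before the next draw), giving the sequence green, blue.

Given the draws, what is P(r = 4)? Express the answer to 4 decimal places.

0.3780

Compute the likelihood of the observed sequence for each case: P(data | r = 2) = (8/10)(2/10) = 4/25; P(data | r = 4) = (6/10)(4/10) = 6/25; P(data | r = 7) = (3/10)(7/10) = 21/100.
The prior-weighted likelihoods are 1/6 · 4/25 = 2/75, 1/3 · 6/25 = 2/25, 1/2 · 21/100 = 21/200; these sum to 127/600.
By Bayes' rule, P(r = 4 | data) = (2/25) / (127/600) = 48/127.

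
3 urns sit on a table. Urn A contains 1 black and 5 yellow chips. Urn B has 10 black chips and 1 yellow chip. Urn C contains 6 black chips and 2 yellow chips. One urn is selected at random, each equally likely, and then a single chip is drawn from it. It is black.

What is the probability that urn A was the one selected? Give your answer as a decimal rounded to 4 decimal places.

Compute the likelihood of this draw for each case: P(data | urn A) = (1/6) = 1/6; P(data | urn B) = (10/11) = 10/11; P(data | urn C) = (6/8) = 3/4.
Weighting by the prior gives 1/3 · 1/6 = 1/18, 1/3 · 10/11 = 10/33, 1/3 · 3/4 = 1/4; with total 241/396.
By Bayes' rule, P(urn A | data) = (1/18) / (241/396) = 22/241.

0.0913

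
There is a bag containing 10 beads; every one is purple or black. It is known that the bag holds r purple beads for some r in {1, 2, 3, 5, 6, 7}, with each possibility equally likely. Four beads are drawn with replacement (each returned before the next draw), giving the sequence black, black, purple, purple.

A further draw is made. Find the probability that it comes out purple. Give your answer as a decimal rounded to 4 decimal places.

0.4787

For each hypothesis, P(data | H) works out to: P(data | r = 1) = (9/10)(9/10)(1/10)(1/10) = 0.0081; P(data | r = 2) = (8/10)(8/10)(2/10)(2/10) = 0.0256; P(data | r = 3) = (7/10)(7/10)(3/10)(3/10) = 0.0441; P(data | r = 5) = (5/10)(5/10)(5/10)(5/10) = 0.0625; P(data | r = 6) = (4/10)(4/10)(6/10)(6/10) = 0.0576; P(data | r = 7) = (3/10)(3/10)(7/10)(7/10) = 0.0441.
Multiplying each by its prior: 1/6 · 0.0081 = 0.00135, 1/6 · 0.0256 = 0.0042667, 1/6 · 0.0441 = 0.00735, 1/6 · 0.0625 = 0.010417, 1/6 · 0.0576 = 0.0096, 1/6 · 0.0441 = 0.00735; these sum to 0.040333.
The posterior is then P(r = 1 | data) = 0.033471, P(r = 2 | data) = 0.10579, P(r = 3 | data) = 0.18223, P(r = 5 | data) = 0.25826, P(r = 6 | data) = 0.23802, P(r = 7 | data) = 0.18223.
The predictive probability is P(purple next | data) = (1/10)(0.033471) + (1/5)(0.10579) + (3/10)(0.18223) + (1/2)(0.25826) + (3/5)(0.23802) + (7/10)(0.18223) = 0.47868.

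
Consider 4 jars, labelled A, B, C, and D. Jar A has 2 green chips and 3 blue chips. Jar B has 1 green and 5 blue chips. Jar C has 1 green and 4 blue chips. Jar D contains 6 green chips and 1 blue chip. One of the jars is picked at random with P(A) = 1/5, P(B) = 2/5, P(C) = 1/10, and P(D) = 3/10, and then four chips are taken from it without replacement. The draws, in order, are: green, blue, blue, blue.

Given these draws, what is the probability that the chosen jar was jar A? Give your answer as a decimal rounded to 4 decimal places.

0.1875

For each hypothesis, P(data | H) works out to: P(data | jar A) = (2/5)(3/4)(2/3)(1/2) = 1/10; P(data | jar B) = (1/6)(5/5)(4/4)(3/3) = 1/6; P(data | jar C) = (1/5)(4/4)(3/3)(2/2) = 1/5; P(data | jar D) = (6/7)(1/6)(0/5) = 0.
Multiplying each by its prior: 1/5 · 1/10 = 1/50, 2/5 · 1/6 = 1/15, 1/10 · 1/5 = 1/50, 3/10 · 0 = 0; summing to 8/75.
Therefore the posterior P(jar A | data) = (1/50) / (8/75) = 3/16.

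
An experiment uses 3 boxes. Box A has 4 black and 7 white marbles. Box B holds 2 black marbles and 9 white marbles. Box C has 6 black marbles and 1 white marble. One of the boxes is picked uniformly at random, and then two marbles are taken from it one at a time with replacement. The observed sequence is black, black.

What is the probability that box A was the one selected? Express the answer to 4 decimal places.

0.1469

Under each hypothesis, the probability of the observed sequence is: P(data | box A) = (4/11)(4/11) = 0.13223; P(data | box B) = (2/11)(2/11) = 0.033058; P(data | box C) = (6/7)(6/7) = 0.73469.
Weighting by the prior gives 1/3 · 0.13223 = 0.044077, 1/3 · 0.033058 = 0.011019, 1/3 · 0.73469 = 0.2449; these sum to 0.29999.
Therefore the posterior P(box A | data) = (0.044077) / (0.29999) = 0.14693.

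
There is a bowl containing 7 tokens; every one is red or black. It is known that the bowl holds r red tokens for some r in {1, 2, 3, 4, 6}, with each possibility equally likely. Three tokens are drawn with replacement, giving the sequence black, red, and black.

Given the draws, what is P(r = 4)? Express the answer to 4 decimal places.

0.2045

The likelihood of the observed sequence under each hypothesis: P(data | r = 1) = (6/7)(1/7)(6/7) = 0.10496; P(data | r = 2) = (5/7)(2/7)(5/7) = 0.14577; P(data | r = 3) = (4/7)(3/7)(4/7) = 0.13994; P(data | r = 4) = (3/7)(4/7)(3/7) = 0.10496; P(data | r = 6) = (1/7)(6/7)(1/7) = 0.017493.
Multiplying each by its prior: 1/5 · 0.10496 = 0.020991, 1/5 · 0.14577 = 0.029155, 1/5 · 0.13994 = 0.027988, 1/5 · 0.10496 = 0.020991, 1/5 · 0.017493 = 0.0034985; these sum to 0.10262.
Hence P(r = 4 | data) = (0.020991) / (0.10262) = 0.20455.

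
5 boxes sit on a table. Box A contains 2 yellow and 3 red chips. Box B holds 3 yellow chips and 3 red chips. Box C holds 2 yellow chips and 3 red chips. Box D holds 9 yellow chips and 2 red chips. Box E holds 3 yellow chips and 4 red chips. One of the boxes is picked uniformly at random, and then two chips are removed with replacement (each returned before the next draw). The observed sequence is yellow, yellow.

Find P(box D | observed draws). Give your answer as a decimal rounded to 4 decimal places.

0.4704

For each hypothesis, P(data | H) works out to: P(data | box A) = (2/5)(2/5) = 0.16; P(data | box B) = (3/6)(3/6) = 0.25; P(data | box C) = (2/5)(2/5) = 0.16; P(data | box D) = (9/11)(9/11) = 0.66942; P(data | box E) = (3/7)(3/7) = 0.18367.
The prior-weighted likelihoods are 1/5 · 0.16 = 0.032, 1/5 · 0.25 = 0.05, 1/5 · 0.16 = 0.032, 1/5 · 0.66942 = 0.13388, 1/5 · 0.18367 = 0.036735; summing to 0.28462.
Therefore the posterior P(box D | data) = (0.13388) / (0.28462) = 0.4704.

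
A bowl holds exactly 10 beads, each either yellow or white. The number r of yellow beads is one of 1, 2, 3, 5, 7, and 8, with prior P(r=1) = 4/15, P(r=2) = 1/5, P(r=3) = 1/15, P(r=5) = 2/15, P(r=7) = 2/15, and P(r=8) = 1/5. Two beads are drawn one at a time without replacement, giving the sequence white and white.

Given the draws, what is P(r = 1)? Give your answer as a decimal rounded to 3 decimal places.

0.518

Under each hypothesis, the probability of the observed sequence is: P(data | r = 1) = (9/10)(8/9) = 4/5; P(data | r = 2) = (8/10)(7/9) = 28/45; P(data | r = 3) = (7/10)(6/9) = 7/15; P(data | r = 5) = (5/10)(4/9) = 2/9; P(data | r = 7) = (3/10)(2/9) = 1/15; P(data | r = 8) = (2/10)(1/9) = 1/45.
Weighting by the prior gives 4/15 · 4/5 = 16/75, 1/5 · 28/45 = 28/225, 1/15 · 7/15 = 7/225, 2/15 · 2/9 = 4/135, 2/15 · 1/15 = 2/225, 1/5 · 1/45 = 1/225; summing to 278/675.
By Bayes' rule, P(r = 1 | data) = (16/75) / (278/675) = 72/139.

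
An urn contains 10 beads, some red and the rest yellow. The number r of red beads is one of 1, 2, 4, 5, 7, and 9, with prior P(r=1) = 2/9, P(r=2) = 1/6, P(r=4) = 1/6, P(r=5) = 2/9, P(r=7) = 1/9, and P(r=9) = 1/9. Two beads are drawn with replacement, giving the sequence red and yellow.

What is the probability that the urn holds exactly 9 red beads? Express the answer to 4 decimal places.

0.0570

Under each hypothesis, the probability of the observed sequence is: P(data | r = 1) = (1/10)(9/10) = 9/100; P(data | r = 2) = (2/10)(8/10) = 4/25; P(data | r = 4) = (4/10)(6/10) = 6/25; P(data | r = 5) = (5/10)(5/10) = 1/4; P(data | r = 7) = (7/10)(3/10) = 21/100; P(data | r = 9) = (9/10)(1/10) = 9/100.
Weighting by the prior gives 2/9 · 9/100 = 1/50, 1/6 · 4/25 = 2/75, 1/6 · 6/25 = 1/25, 2/9 · 1/4 = 1/18, 1/9 · 21/100 = 7/300, 1/9 · 9/100 = 1/100; these sum to 79/450.
By Bayes' rule, P(r = 9 | data) = (1/100) / (79/450) = 9/158.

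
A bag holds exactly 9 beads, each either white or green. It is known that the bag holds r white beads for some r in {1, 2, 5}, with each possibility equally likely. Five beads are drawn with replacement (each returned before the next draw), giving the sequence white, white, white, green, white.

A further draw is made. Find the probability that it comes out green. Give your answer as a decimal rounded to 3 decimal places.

0.460

Under each hypothesis, the probability of the observed sequence is: P(data | r = 1) = (1/9)(1/9)(1/9)(8/9)(1/9) = 0.00013548; P(data | r = 2) = (2/9)(2/9)(2/9)(7/9)(2/9) = 0.0018967; P(data | r = 5) = (5/9)(5/9)(5/9)(4/9)(5/9) = 0.042338.
Weighting by the prior gives 1/3 · 0.00013548 = 4.516e-05, 1/3 · 0.0018967 = 0.00063224, 1/3 · 0.042338 = 0.014113; with total 0.01479.
Dividing through by the total gives posterior P(r = 1 | data) = 0.0030534, P(r = 2 | data) = 0.042748, P(r = 5 | data) = 0.9542.
So P(green next | data) = Σ P(green next | H) P(H | data) = (8/9)(0.0030534) + (7/9)(0.042748) + (4/9)(0.9542) = 0.46005.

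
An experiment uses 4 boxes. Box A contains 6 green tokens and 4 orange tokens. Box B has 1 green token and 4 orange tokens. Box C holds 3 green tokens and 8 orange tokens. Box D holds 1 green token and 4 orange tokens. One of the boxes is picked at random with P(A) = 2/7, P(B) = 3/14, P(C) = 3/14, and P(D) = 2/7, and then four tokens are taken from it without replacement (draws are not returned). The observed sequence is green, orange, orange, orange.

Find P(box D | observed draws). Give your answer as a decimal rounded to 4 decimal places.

For each hypothesis, P(data | H) works out to: P(data | box A) = (6/10)(4/9)(3/8)(2/7) = 1/35; P(data | box B) = (1/5)(4/4)(3/3)(2/2) = 1/5; P(data | box C) = (3/11)(8/10)(7/9)(6/8) = 7/55; P(data | box D) = (1/5)(4/4)(3/3)(2/2) = 1/5.
Multiplying each by its prior: 2/7 · 1/35 = 2/245, 3/14 · 1/5 = 3/70, 3/14 · 7/55 = 3/110, 2/7 · 1/5 = 2/35; with total 73/539.
Hence P(box D | data) = (2/35) / (73/539) = 154/365.

0.4219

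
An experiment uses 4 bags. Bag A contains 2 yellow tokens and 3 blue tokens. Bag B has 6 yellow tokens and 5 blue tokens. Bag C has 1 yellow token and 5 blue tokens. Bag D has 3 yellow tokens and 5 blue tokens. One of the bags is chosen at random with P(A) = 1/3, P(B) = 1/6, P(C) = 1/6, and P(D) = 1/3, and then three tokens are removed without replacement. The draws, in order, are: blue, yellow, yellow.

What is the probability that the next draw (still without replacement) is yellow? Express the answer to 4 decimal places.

0.2103

The likelihood of the observed sequence under each hypothesis: P(data | bag A) = (3/5)(2/4)(1/3) = 0.1; P(data | bag B) = (5/11)(6/10)(5/9) = 0.15152; P(data | bag C) = (5/6)(1/5)(0/4) = 0; P(data | bag D) = (5/8)(3/7)(2/6) = 0.089286.
Multiplying each by its prior: 1/3 · 0.1 = 0.033333, 1/6 · 0.15152 = 0.025253, 1/6 · 0 = 0, 1/3 · 0.089286 = 0.029762; these sum to 0.088348.
Dividing through by the total gives posterior P(bag A | data) = 0.3773, P(bag B | data) = 0.28583, P(bag C | data) = 0, P(bag D | data) = 0.33687.
The predictive probability is P(yellow next | data) = (0)(0.3773) + (1/2)(0.28583) + (1/5)(0.33687) = 0.21029.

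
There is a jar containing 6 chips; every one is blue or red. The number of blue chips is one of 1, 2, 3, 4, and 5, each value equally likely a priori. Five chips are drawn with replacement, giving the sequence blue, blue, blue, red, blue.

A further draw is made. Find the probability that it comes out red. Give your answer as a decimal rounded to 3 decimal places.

The likelihood of the observed sequence under each hypothesis: P(data | r = 1) = (1/6)(1/6)(1/6)(5/6)(1/6) = 0.000643; P(data | r = 2) = (2/6)(2/6)(2/6)(4/6)(2/6) = 0.0082305; P(data | r = 3) = (3/6)(3/6)(3/6)(3/6)(3/6) = 0.03125; P(data | r = 4) = (4/6)(4/6)(4/6)(2/6)(4/6) = 0.065844; P(data | r = 5) = (5/6)(5/6)(5/6)(1/6)(5/6) = 0.080376.
Multiplying each by its prior: 1/5 · 0.000643 = 0.0001286, 1/5 · 0.0082305 = 0.0016461, 1/5 · 0.03125 = 0.00625, 1/5 · 0.065844 = 0.013169, 1/5 · 0.080376 = 0.016075; summing to 0.037269.
The posterior is then P(r = 1 | data) = 0.0034507, P(r = 2 | data) = 0.044168, P(r = 3 | data) = 0.1677, P(r = 4 | data) = 0.35335, P(r = 5 | data) = 0.43133.
The predictive probability is P(red next | data) = (5/6)(0.0034507) + (2/3)(0.044168) + (1/2)(0.1677) + (1/3)(0.35335) + (1/6)(0.43133) = 0.30584.

0.306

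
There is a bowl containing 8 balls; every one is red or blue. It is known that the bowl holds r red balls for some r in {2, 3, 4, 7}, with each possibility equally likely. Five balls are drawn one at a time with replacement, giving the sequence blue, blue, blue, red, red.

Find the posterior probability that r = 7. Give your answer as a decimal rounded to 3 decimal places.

For each hypothesis, P(data | H) works out to: P(data | r = 2) = (6/8)(6/8)(6/8)(2/8)(2/8) = 0.026367; P(data | r = 3) = (5/8)(5/8)(5/8)(3/8)(3/8) = 0.034332; P(data | r = 4) = (4/8)(4/8)(4/8)(4/8)(4/8) = 0.03125; P(data | r = 7) = (1/8)(1/8)(1/8)(7/8)(7/8) = 0.0014954.
Weighting by the prior gives 1/4 · 0.026367 = 0.0065918, 1/4 · 0.034332 = 0.0085831, 1/4 · 0.03125 = 0.0078125, 1/4 · 0.0014954 = 0.00037384; with total 0.023361.
Hence P(r = 7 | data) = (0.00037384) / (0.023361) = 0.016003.

0.016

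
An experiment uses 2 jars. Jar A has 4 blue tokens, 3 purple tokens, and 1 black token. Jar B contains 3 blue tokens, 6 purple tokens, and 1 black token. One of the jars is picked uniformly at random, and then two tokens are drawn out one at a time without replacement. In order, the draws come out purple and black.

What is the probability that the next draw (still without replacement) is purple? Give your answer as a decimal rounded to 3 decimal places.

Compute the likelihood of the observed sequence for each case: P(data | jar A) = (3/8)(1/7) = 0.053571; P(data | jar B) = (6/10)(1/9) = 0.066667.
The prior-weighted likelihoods are 1/2 · 0.053571 = 0.026786, 1/2 · 0.066667 = 0.033333; these sum to 0.060119.
Normalising, the posterior is P(jar A | data) = 0.44554, P(jar B | data) = 0.55446.
So P(purple next | data) = Σ P(purple next | H) P(H | data) = (1/3)(0.44554) + (5/8)(0.55446) = 0.49505.

0.495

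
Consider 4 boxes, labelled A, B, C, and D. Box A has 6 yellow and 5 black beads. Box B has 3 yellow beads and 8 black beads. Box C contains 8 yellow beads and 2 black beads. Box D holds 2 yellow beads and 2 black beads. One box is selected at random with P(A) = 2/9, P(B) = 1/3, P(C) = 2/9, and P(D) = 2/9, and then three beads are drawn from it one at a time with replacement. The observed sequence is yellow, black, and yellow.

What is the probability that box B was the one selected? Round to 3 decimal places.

0.173

Compute the likelihood of the observed sequence for each case: P(data | box A) = (6/11)(5/11)(6/11) = 0.13524; P(data | box B) = (3/11)(8/11)(3/11) = 0.054095; P(data | box C) = (8/10)(2/10)(8/10) = 0.128; P(data | box D) = (2/4)(2/4)(2/4) = 0.125.
The prior-weighted likelihoods are 2/9 · 0.13524 = 0.030053, 1/3 · 0.054095 = 0.018032, 2/9 · 0.128 = 0.028444, 2/9 · 0.125 = 0.027778; with total 0.10431.
By Bayes' rule, P(box B | data) = (0.018032) / (0.10431) = 0.17287.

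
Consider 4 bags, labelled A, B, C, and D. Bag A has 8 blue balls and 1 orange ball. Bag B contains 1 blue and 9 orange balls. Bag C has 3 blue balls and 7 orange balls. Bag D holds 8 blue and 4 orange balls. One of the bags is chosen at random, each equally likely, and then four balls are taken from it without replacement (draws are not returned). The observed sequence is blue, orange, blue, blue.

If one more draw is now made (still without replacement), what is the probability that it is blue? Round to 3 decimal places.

0.782

For each hypothesis, P(data | H) works out to: P(data | bag A) = (8/9)(1/8)(7/7)(6/6) = 0.11111; P(data | bag B) = (1/10)(9/9)(0/8) = 0; P(data | bag C) = (3/10)(7/9)(2/8)(1/7) = 0.0083333; P(data | bag D) = (8/12)(4/11)(7/10)(6/9) = 0.11313.
Multiplying each by its prior: 1/4 · 0.11111 = 0.027778, 1/4 · 0 = 0, 1/4 · 0.0083333 = 0.0020833, 1/4 · 0.11313 = 0.028283; summing to 0.058144.
Dividing through by the total gives posterior P(bag A | data) = 0.47774, P(bag B | data) = 0, P(bag C | data) = 0.035831, P(bag D | data) = 0.48643.
Averaging over the posterior, P(blue next | data) = (1)(0.47774) + (0)(0.035831) + (5/8)(0.48643) = 0.78176.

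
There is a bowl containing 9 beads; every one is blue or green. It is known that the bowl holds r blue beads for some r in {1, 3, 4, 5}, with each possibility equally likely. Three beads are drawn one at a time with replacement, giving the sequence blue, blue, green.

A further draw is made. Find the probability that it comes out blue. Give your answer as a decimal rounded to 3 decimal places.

Under each hypothesis, the probability of the observed sequence is: P(data | r = 1) = (1/9)(1/9)(8/9) = 0.010974; P(data | r = 3) = (3/9)(3/9)(6/9) = 0.074074; P(data | r = 4) = (4/9)(4/9)(5/9) = 0.10974; P(data | r = 5) = (5/9)(5/9)(4/9) = 0.13717.
Weighting by the prior gives 1/4 · 0.010974 = 0.0027435, 1/4 · 0.074074 = 0.018519, 1/4 · 0.10974 = 0.027435, 1/4 · 0.13717 = 0.034294; these sum to 0.08299.
Normalising, the posterior is P(r = 1 | data) = 0.033058, P(r = 3 | data) = 0.22314, P(r = 4 | data) = 0.33058, P(r = 5 | data) = 0.41322.
So P(blue next | data) = Σ P(blue next | H) P(H | data) = (1/9)(0.033058) + (1/3)(0.22314) + (4/9)(0.33058) + (5/9)(0.41322) = 0.45455.

0.455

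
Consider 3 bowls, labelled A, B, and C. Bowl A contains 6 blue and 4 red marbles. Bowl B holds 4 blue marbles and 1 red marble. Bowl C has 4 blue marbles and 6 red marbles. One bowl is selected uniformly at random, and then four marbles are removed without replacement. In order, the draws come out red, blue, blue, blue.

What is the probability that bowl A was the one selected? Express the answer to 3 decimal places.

0.294

The likelihood of the observed sequence under each hypothesis: P(data | bowl A) = (4/10)(6/9)(5/8)(4/7) = 2/21; P(data | bowl B) = (1/5)(4/4)(3/3)(2/2) = 1/5; P(data | bowl C) = (6/10)(4/9)(3/8)(2/7) = 1/35.
The prior-weighted likelihoods are 1/3 · 2/21 = 2/63, 1/3 · 1/5 = 1/15, 1/3 · 1/35 = 1/105; these sum to 34/315.
Therefore the posterior P(bowl A | data) = (2/63) / (34/315) = 5/17.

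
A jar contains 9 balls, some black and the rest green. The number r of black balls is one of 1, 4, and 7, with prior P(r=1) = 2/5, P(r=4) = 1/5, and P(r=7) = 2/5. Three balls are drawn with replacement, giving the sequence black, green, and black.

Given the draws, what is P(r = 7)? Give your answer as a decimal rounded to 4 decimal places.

The likelihood of the observed sequence under each hypothesis: P(data | r = 1) = (1/9)(8/9)(1/9) = 0.010974; P(data | r = 4) = (4/9)(5/9)(4/9) = 0.10974; P(data | r = 7) = (7/9)(2/9)(7/9) = 0.13443.
Weighting by the prior gives 2/5 · 0.010974 = 0.0043896, 1/5 · 0.10974 = 0.021948, 2/5 · 0.13443 = 0.053772; with total 0.08011.
So P(r = 7 | data) = (0.053772) / (0.08011) = 0.67123.

0.6712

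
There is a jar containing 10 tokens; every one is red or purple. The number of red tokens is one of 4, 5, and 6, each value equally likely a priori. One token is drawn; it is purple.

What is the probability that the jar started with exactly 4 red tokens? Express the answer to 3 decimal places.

The likelihood of this draw under each hypothesis: P(data | r = 4) = (6/10) = 3/5; P(data | r = 5) = (5/10) = 1/2; P(data | r = 6) = (4/10) = 2/5.
The prior-weighted likelihoods are 1/3 · 3/5 = 1/5, 1/3 · 1/2 = 1/6, 1/3 · 2/5 = 2/15; summing to 1/2.
Therefore the posterior P(r = 4 | data) = (1/5) / (1/2) = 2/5.

0.400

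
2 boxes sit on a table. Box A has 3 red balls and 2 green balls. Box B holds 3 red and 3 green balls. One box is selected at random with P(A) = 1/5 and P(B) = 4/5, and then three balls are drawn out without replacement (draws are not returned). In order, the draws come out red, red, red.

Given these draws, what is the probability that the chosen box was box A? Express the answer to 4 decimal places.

Under each hypothesis, the probability of the observed sequence is: P(data | box A) = (3/5)(2/4)(1/3) = 1/10; P(data | box B) = (3/6)(2/5)(1/4) = 1/20.
The prior-weighted likelihoods are 1/5 · 1/10 = 1/50, 4/5 · 1/20 = 1/25; these sum to 3/50.
By Bayes' rule, P(box A | data) = (1/50) / (3/50) = 1/3.

0.3333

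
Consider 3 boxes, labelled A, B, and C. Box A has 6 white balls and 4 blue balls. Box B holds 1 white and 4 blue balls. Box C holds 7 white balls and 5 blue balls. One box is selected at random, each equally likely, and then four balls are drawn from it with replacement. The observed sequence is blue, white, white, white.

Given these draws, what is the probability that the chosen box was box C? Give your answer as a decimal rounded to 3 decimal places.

Under each hypothesis, the probability of the observed sequence is: P(data | box A) = (4/10)(6/10)(6/10)(6/10) = 0.0864; P(data | box B) = (4/5)(1/5)(1/5)(1/5) = 0.0064; P(data | box C) = (5/12)(7/12)(7/12)(7/12) = 0.082706.
Weighting by the prior gives 1/3 · 0.0864 = 0.0288, 1/3 · 0.0064 = 0.0021333, 1/3 · 0.082706 = 0.027569; with total 0.058502.
By Bayes' rule, P(box C | data) = (0.027569) / (0.058502) = 0.47124.

0.471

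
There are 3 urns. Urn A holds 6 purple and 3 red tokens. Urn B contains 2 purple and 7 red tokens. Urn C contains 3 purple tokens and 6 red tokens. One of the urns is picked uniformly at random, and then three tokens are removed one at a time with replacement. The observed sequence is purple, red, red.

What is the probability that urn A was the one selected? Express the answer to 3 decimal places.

0.208

Under each hypothesis, the probability of the observed sequence is: P(data | urn A) = (6/9)(3/9)(3/9) = 0.074074; P(data | urn B) = (2/9)(7/9)(7/9) = 0.13443; P(data | urn C) = (3/9)(6/9)(6/9) = 0.14815.
The prior-weighted likelihoods are 1/3 · 0.074074 = 0.024691, 1/3 · 0.13443 = 0.04481, 1/3 · 0.14815 = 0.049383; these sum to 0.11888.
So P(urn A | data) = (0.024691) / (0.11888) = 0.20769.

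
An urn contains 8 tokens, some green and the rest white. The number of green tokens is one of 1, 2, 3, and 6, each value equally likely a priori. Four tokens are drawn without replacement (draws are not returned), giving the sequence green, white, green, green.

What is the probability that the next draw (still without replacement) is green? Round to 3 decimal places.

0.667

Compute the likelihood of the observed sequence for each case: P(data | r = 1) = (1/8)(7/7)(0/6) = 0; P(data | r = 2) = (2/8)(6/7)(1/6)(0/5) = 0; P(data | r = 3) = (3/8)(5/7)(2/6)(1/5) = 1/56; P(data | r = 6) = (6/8)(2/7)(5/6)(4/5) = 1/7.
Weighting by the prior gives 1/4 · 0 = 0, 1/4 · 0 = 0, 1/4 · 1/56 = 1/224, 1/4 · 1/7 = 1/28; summing to 9/224.
Dividing through by the total gives posterior P(r = 1 | data) = 0, P(r = 2 | data) = 0, P(r = 3 | data) = 1/9, P(r = 6 | data) = 8/9.
So P(green next | data) = Σ P(green next | H) P(H | data) = (0)(1/9) + (3/4)(8/9) = 2/3.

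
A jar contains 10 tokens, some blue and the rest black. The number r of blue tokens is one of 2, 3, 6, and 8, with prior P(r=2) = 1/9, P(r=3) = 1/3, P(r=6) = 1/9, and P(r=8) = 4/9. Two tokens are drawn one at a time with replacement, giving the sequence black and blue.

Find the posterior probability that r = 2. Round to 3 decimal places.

The likelihood of the observed sequence under each hypothesis: P(data | r = 2) = (8/10)(2/10) = 4/25; P(data | r = 3) = (7/10)(3/10) = 21/100; P(data | r = 6) = (4/10)(6/10) = 6/25; P(data | r = 8) = (2/10)(8/10) = 4/25.
The prior-weighted likelihoods are 1/9 · 4/25 = 4/225, 1/3 · 21/100 = 7/100, 1/9 · 6/25 = 2/75, 4/9 · 4/25 = 16/225; these sum to 167/900.
Therefore the posterior P(r = 2 | data) = (4/225) / (167/900) = 16/167.

0.096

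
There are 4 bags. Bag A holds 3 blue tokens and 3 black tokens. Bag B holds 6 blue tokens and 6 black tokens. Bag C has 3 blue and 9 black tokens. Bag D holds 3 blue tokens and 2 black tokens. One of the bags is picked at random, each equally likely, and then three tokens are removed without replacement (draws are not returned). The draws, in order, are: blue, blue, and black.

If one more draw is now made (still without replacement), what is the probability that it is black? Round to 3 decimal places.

Under each hypothesis, the probability of the observed sequence is: P(data | bag A) = (3/6)(2/5)(3/4) = 3/20; P(data | bag B) = (6/12)(5/11)(6/10) = 3/22; P(data | bag C) = (3/12)(2/11)(9/10) = 9/220; P(data | bag D) = (3/5)(2/4)(2/3) = 1/5.
Multiplying each by its prior: 1/4 · 3/20 = 3/80, 1/4 · 3/22 = 3/88, 1/4 · 9/220 = 9/880, 1/4 · 1/5 = 1/20; these sum to 29/220.
Normalising, the posterior is P(bag A | data) = 33/116, P(bag B | data) = 15/58, P(bag C | data) = 9/116, P(bag D | data) = 11/29.
The predictive probability is P(black next | data) = (2/3)(33/116) + (5/9)(15/58) + (8/9)(9/116) + (1/2)(11/29) = 103/174.

0.592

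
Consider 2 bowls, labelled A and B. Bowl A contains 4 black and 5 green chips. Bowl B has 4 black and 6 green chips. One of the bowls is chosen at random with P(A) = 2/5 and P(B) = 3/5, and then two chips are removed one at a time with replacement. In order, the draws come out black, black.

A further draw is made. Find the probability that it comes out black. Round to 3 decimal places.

0.420

The likelihood of the observed sequence under each hypothesis: P(data | bowl A) = (4/9)(4/9) = 0.19753; P(data | bowl B) = (4/10)(4/10) = 0.16.
Weighting by the prior gives 2/5 · 0.19753 = 0.079012, 3/5 · 0.16 = 0.096; these sum to 0.17501.
Dividing through by the total gives posterior P(bowl A | data) = 0.45147, P(bowl B | data) = 0.54853.
So P(black next | data) = Σ P(black next | H) P(H | data) = (4/9)(0.45147) + (2/5)(0.54853) = 0.42007.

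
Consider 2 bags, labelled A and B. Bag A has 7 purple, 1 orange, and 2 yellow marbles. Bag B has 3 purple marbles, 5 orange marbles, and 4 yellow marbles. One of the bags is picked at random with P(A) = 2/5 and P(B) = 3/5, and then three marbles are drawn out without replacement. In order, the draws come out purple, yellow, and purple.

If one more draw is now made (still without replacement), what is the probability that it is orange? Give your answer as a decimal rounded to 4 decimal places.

0.2211

For each hypothesis, P(data | H) works out to: P(data | bag A) = (7/10)(2/9)(6/8) = 7/60; P(data | bag B) = (3/12)(4/11)(2/10) = 1/55.
Multiplying each by its prior: 2/5 · 7/60 = 7/150, 3/5 · 1/55 = 3/275; these sum to 19/330.
Dividing through by the total gives posterior P(bag A | data) = 77/95, P(bag B | data) = 18/95.
So P(orange next | data) = Σ P(orange next | H) P(H | data) = (1/7)(77/95) + (5/9)(18/95) = 21/95.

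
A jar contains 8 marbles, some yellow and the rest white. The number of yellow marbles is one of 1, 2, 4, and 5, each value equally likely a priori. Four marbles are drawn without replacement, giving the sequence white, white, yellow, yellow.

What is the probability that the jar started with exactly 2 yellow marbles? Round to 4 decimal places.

0.1852

Under each hypothesis, the probability of the observed sequence is: P(data | r = 1) = (7/8)(6/7)(1/6)(0/5) = 0; P(data | r = 2) = (6/8)(5/7)(2/6)(1/5) = 1/28; P(data | r = 4) = (4/8)(3/7)(4/6)(3/5) = 3/35; P(data | r = 5) = (3/8)(2/7)(5/6)(4/5) = 1/14.
The prior-weighted likelihoods are 1/4 · 0 = 0, 1/4 · 1/28 = 1/112, 1/4 · 3/35 = 3/140, 1/4 · 1/14 = 1/56; with total 27/560.
So P(r = 2 | data) = (1/112) / (27/560) = 5/27.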